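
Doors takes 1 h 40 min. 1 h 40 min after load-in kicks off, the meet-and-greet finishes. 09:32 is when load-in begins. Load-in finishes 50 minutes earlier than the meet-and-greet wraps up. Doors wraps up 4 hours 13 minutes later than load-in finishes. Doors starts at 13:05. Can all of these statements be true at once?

The meet-and-greet ends at 09:32 + 100 min = 11:12.
Load-in ends at 11:12 − 50 min = 10:22.
Doors ends at 10:22 + 253 min = 14:35.
Doors starts at 14:35 − 100 min = 12:55.
But doors is also said to start at 13:05 — a 10-minute conflict.

No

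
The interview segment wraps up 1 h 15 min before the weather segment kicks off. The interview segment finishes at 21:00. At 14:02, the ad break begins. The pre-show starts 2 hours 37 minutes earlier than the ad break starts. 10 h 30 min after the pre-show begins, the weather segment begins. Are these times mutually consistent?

The pre-show starts at 14:02 − 157 min = 11:25.
The weather segment starts at 11:25 + 630 min = 21:55.
The interview segment ends at 21:55 − 75 min = 20:40.
But the interview segment is also said to end at 21:00 — a 20-minute conflict.

No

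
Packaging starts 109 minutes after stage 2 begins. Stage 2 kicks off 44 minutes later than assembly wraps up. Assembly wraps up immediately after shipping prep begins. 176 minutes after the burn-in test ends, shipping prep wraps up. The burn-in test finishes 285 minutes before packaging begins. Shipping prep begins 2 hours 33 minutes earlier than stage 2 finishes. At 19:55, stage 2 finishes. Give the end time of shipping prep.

Shipping prep starts at 19:55 − 153 min = 17:22.
So assembly ends at 17:22.
Stage 2 starts at 17:22 + 44 min = 18:06.
Packaging starts at 18:06 + 109 min = 19:55.
The burn-in test ends at 19:55 − 285 min = 15:10.
Shipping prep ends at 15:10 + 176 min = 18:06.

18:06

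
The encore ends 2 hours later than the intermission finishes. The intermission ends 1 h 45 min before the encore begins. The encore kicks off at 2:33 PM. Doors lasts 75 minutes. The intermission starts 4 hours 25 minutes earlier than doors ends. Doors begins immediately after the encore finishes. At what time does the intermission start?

11:38 AM

The intermission ends at 2:33 PM − 105 min = 12:48 PM.
The encore ends at 12:48 PM + 120 min = 2:48 PM.
So doors starts at 2:48 PM.
Doors ends at 2:48 PM + 75 min = 4:03 PM.
The intermission starts at 4:03 PM − 265 min = 11:38 AM.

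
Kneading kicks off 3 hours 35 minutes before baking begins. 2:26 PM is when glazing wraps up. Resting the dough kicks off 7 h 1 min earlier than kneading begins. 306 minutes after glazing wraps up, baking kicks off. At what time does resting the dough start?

Baking starts at 2:26 PM + 306 min = 7:32 PM.
Kneading starts at 7:32 PM − 215 min = 3:57 PM.
Resting the dough starts at 3:57 PM − 421 min = 8:56 AM.

8:56 AM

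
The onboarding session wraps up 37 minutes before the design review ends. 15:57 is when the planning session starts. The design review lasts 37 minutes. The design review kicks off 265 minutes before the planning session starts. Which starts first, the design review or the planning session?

the design review

The design review starts at 15:57 − 265 min = 11:32.
The design review starts at 11:32 and the planning session starts at 15:57, so the design review is first.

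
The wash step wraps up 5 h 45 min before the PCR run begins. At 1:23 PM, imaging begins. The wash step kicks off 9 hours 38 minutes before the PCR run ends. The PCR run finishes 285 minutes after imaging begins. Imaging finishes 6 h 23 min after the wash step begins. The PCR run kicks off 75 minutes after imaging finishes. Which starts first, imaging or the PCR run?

The PCR run ends at 1:23 PM + 285 min = 6:08 PM.
The wash step starts at 6:08 PM − 578 min = 8:30 AM.
Imaging ends at 8:30 AM + 383 min = 2:53 PM.
The PCR run starts at 2:53 PM + 75 min = 4:08 PM.
Imaging starts at 1:23 PM and the PCR run starts at 4:08 PM, so imaging is first.

imaging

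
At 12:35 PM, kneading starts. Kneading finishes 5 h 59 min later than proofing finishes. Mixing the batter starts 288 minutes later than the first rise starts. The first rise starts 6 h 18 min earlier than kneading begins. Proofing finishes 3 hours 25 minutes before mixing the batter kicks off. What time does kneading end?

1:39 PM

The first rise starts at 12:35 PM − 378 min = 6:17 AM.
Mixing the batter starts at 6:17 AM + 288 min = 11:05 AM.
Proofing ends at 11:05 AM − 205 min = 7:40 AM.
Kneading ends at 7:40 AM + 359 min = 1:39 PM.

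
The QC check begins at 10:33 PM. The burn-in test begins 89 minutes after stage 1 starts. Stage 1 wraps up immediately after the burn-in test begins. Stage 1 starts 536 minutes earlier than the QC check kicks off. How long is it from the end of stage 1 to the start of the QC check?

7 h 27 min

Stage 1 starts at 10:33 PM − 536 min = 1:37 PM.
The burn-in test starts at 1:37 PM + 89 min = 3:06 PM.
So stage 1 ends at 3:06 PM.
From 3:06 PM to 10:33 PM is 7 h 27 min.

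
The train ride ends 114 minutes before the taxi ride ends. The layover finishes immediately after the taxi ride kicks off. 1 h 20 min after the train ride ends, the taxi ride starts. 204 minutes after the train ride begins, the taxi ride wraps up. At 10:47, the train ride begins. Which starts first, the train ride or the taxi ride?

the train ride

The taxi ride ends at 10:47 + 204 min = 14:11.
The train ride ends at 14:11 − 114 min = 12:17.
The taxi ride starts at 12:17 + 80 min = 13:37.
The train ride starts at 10:47 and the taxi ride starts at 13:37, so the train ride is first.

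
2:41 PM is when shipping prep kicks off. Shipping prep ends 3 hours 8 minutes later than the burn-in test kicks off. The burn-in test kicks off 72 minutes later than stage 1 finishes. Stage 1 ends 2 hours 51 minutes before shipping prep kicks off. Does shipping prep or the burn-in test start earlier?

Stage 1 ends at 2:41 PM − 171 min = 11:50 AM.
The burn-in test starts at 11:50 AM + 72 min = 1:02 PM.
Shipping prep starts at 2:41 PM and the burn-in test starts at 1:02 PM, so the burn-in test is first.

the burn-in test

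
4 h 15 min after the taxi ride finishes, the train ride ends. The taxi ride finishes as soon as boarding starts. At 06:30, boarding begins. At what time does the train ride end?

The taxi ride ends at 06:30.
The train ride ends at 06:30 + 255 min = 10:45.

10:45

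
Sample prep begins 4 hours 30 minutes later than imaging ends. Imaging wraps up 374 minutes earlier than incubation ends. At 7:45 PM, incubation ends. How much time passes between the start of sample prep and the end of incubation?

1 h 44 min

Imaging ends at 7:45 PM − 374 min = 1:31 PM.
Sample prep starts at 1:31 PM + 270 min = 6:01 PM.
From 6:01 PM to 7:45 PM is 1 h 44 min.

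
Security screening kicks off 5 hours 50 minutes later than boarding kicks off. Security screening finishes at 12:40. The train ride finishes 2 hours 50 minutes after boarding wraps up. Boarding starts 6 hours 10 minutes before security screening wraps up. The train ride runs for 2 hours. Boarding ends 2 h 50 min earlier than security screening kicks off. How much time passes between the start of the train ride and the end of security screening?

2 hours 20 minutes

Boarding starts at 12:40 − 370 min = 06:30.
Security screening starts at 06:30 + 350 min = 12:20.
Boarding ends at 12:20 − 170 min = 09:30.
The train ride ends at 09:30 + 170 min = 12:20.
The train ride starts at 12:20 − 120 min = 10:20.
From 10:20 to 12:40 is 2 hours 20 minutes.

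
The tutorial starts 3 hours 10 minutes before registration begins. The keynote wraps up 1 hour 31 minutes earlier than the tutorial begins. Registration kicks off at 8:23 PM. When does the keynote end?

3:42 PM

The tutorial starts at 8:23 PM − 190 min = 5:13 PM.
The keynote ends at 5:13 PM − 91 min = 3:42 PM.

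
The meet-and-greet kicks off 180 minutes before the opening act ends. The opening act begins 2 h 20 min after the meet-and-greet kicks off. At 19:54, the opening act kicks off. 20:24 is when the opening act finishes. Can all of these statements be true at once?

No

The meet-and-greet starts at 20:24 − 180 min = 17:24.
The opening act starts at 17:24 + 140 min = 19:44.
But the opening act is also said to start at 19:54 — a 10-minute conflict.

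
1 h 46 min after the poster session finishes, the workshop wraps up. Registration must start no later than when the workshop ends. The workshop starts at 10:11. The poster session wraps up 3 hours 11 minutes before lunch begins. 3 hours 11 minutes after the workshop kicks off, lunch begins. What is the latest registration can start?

Lunch starts at 10:11 + 191 min = 13:22.
The poster session ends at 13:22 − 191 min = 10:11.
The workshop ends at 10:11 + 106 min = 11:57.
Registration is bounded by the workshop, so the latest it can start is 11:57.

11:57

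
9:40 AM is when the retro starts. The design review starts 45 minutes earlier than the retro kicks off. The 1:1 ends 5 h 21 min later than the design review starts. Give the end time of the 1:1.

The design review starts at 9:40 AM − 45 min = 8:55 AM.
The 1:1 ends at 8:55 AM + 321 min = 2:16 PM.

2:16 PM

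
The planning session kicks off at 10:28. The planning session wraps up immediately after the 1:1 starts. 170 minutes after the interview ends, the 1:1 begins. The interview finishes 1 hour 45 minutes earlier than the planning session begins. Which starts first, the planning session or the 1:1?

the planning session

The interview ends at 10:28 − 105 min = 08:43.
The 1:1 starts at 08:43 + 170 min = 11:33.
The planning session starts at 10:28 and the 1:1 starts at 11:33, so the planning session is first.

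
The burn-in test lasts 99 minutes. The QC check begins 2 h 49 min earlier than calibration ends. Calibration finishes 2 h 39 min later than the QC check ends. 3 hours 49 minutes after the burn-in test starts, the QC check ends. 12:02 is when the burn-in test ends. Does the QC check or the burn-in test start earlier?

the burn-in test

The burn-in test starts at 12:02 − 99 min = 10:23.
The QC check ends at 10:23 + 229 min = 14:12.
Calibration ends at 14:12 + 159 min = 16:51.
The QC check starts at 16:51 − 169 min = 14:02.
The QC check starts at 14:02 and the burn-in test starts at 10:23, so the burn-in test is first.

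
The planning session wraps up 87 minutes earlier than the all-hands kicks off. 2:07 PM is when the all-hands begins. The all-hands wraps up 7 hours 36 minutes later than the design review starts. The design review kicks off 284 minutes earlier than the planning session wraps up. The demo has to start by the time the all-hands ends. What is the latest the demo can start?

3:32 PM

The planning session ends at 2:07 PM − 87 min = 12:40 PM.
The design review starts at 12:40 PM − 284 min = 7:56 AM.
The all-hands ends at 7:56 AM + 456 min = 3:32 PM.
The demo is bounded by the all-hands, so the latest it can start is 3:32 PM.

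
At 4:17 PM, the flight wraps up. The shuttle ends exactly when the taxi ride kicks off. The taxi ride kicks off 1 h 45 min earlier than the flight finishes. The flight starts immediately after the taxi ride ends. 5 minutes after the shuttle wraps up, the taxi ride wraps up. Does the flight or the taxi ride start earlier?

the taxi ride

The taxi ride starts at 4:17 PM − 105 min = 2:32 PM.
So the shuttle ends at 2:32 PM.
The taxi ride ends at 2:32 PM + 5 min = 2:37 PM.
So the flight starts at 2:37 PM.
The flight starts at 2:37 PM and the taxi ride starts at 2:32 PM, so the taxi ride is first.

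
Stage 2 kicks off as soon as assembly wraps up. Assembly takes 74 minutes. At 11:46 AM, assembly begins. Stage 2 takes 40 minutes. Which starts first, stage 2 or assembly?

assembly

Assembly ends at 11:46 AM + 74 min = 1:00 PM.
So stage 2 starts at 1:00 PM.
Stage 2 starts at 1:00 PM and assembly starts at 11:46 AM, so assembly is first.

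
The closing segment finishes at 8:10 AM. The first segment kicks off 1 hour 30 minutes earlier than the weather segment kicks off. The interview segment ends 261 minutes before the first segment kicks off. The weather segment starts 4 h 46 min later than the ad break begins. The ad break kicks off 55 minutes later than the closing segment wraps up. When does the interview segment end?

The ad break starts at 8:10 AM + 55 min = 9:05 AM.
The weather segment starts at 9:05 AM + 286 min = 1:51 PM.
The first segment starts at 1:51 PM − 90 min = 12:21 PM.
The interview segment ends at 12:21 PM − 261 min = 8:00 AM.

8:00 AM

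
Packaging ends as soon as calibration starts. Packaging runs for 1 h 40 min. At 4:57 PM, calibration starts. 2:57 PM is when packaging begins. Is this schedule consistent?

No

Packaging ends at 4:57 PM.
Packaging starts at 4:57 PM − 100 min = 3:17 PM.
But packaging is also said to start at 2:57 PM — a 20-minute conflict.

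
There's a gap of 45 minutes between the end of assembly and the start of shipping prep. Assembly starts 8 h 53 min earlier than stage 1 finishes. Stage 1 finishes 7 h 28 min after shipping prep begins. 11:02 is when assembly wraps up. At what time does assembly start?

Shipping prep starts at 11:02 + 45 min = 11:47.
Stage 1 ends at 11:47 + 448 min = 19:15.
Assembly starts at 19:15 − 533 min = 10:22.

10:22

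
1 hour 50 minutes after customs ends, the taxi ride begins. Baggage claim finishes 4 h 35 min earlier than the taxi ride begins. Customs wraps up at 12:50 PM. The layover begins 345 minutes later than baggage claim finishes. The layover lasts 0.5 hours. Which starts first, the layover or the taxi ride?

The taxi ride starts at 12:50 PM + 110 min = 2:40 PM.
Baggage claim ends at 2:40 PM − 275 min = 10:05 AM.
The layover starts at 10:05 AM + 345 min = 3:50 PM.
The layover starts at 3:50 PM and the taxi ride starts at 2:40 PM, so the taxi ride is first.

the taxi ride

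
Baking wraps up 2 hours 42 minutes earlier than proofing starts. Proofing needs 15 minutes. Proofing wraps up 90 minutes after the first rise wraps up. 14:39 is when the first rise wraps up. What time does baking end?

Proofing ends at 14:39 + 90 min = 16:09.
Proofing starts at 16:09 − 15 min = 15:54.
Baking ends at 15:54 − 162 min = 13:12.

13:12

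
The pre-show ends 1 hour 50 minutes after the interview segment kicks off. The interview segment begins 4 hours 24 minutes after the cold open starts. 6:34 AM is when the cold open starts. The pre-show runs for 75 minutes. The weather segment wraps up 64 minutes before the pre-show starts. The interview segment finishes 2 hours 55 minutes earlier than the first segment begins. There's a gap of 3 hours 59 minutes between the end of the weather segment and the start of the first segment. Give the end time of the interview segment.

The interview segment starts at 6:34 AM + 264 min = 10:58 AM.
The pre-show ends at 10:58 AM + 110 min = 12:48 PM.
The pre-show starts at 12:48 PM − 75 min = 11:33 AM.
The weather segment ends at 11:33 AM − 64 min = 10:29 AM.
The first segment starts at 10:29 AM + 239 min = 2:28 PM.
The interview segment ends at 2:28 PM − 175 min = 11:33 AM.

11:33 AM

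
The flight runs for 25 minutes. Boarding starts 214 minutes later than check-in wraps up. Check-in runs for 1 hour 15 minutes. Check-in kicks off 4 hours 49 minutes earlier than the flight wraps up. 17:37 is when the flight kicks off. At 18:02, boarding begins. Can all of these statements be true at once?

The flight ends at 17:37 + 25 min = 18:02.
Check-in starts at 18:02 − 289 min = 13:13.
Check-in ends at 13:13 + 75 min = 14:28.
Boarding starts at 14:28 + 214 min = 18:02.
That matches the stated 18:02, so the schedule is consistent.

Yes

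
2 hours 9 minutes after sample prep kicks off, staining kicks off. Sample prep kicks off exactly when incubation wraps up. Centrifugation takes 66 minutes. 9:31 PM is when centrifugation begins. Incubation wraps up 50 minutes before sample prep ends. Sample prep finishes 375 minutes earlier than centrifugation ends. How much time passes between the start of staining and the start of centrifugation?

Centrifugation ends at 9:31 PM + 66 min = 10:37 PM.
Sample prep ends at 10:37 PM − 375 min = 4:22 PM.
Incubation ends at 4:22 PM − 50 min = 3:32 PM.
So sample prep starts at 3:32 PM.
Staining starts at 3:32 PM + 129 min = 5:41 PM.
From 5:41 PM to 9:31 PM is 3 h 50 min.

3 h 50 min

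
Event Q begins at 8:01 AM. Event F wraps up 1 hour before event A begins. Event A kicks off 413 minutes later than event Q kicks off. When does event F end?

Event A starts at 8:01 AM + 413 min = 2:54 PM.
Event F ends at 2:54 PM − 60 min = 1:54 PM.

1:54 PM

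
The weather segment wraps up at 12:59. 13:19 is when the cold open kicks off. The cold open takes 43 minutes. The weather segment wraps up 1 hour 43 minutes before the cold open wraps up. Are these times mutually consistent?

No

The cold open ends at 13:19 + 43 min = 14:02.
The weather segment ends at 14:02 − 103 min = 12:19.
But the weather segment is also said to end at 12:59 — a 40-minute conflict.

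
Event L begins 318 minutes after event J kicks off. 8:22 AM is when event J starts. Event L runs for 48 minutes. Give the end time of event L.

Event L starts at 8:22 AM + 318 min = 1:40 PM.
Event L ends at 1:40 PM + 48 min = 2:28 PM.

2:28 PM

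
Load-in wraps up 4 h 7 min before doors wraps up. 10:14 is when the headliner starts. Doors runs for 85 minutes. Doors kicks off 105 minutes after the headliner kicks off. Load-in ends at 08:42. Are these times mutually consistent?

Doors starts at 10:14 + 105 min = 11:59.
Doors ends at 11:59 + 85 min = 13:24.
Load-in ends at 13:24 − 247 min = 09:17.
But load-in is also said to end at 08:42 — a 35-minute conflict.

No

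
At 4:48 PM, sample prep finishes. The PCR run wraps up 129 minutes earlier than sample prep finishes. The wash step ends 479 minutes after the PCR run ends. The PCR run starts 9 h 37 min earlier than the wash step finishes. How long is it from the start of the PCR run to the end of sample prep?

3 hours 47 minutes

The PCR run ends at 4:48 PM − 129 min = 2:39 PM.
The wash step ends at 2:39 PM + 479 min = 10:38 PM.
The PCR run starts at 10:38 PM − 577 min = 1:01 PM.
From 1:01 PM to 4:48 PM is 3 hours 47 minutes.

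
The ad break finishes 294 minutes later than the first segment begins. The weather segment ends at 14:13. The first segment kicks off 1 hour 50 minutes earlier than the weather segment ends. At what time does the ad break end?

17:17

The first segment starts at 14:13 − 110 min = 12:23.
The ad break ends at 12:23 + 294 min = 17:17.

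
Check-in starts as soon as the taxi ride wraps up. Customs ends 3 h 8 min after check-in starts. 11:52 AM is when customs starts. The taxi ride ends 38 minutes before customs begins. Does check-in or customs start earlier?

The taxi ride ends at 11:52 AM − 38 min = 11:14 AM.
So check-in starts at 11:14 AM.
Check-in starts at 11:14 AM and customs starts at 11:52 AM, so check-in is first.

check-in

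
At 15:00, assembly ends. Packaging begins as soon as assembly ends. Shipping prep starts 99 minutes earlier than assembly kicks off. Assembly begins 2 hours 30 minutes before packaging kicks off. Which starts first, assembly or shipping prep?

Packaging starts at 15:00.
Assembly starts at 15:00 − 150 min = 12:30.
Shipping prep starts at 12:30 − 99 min = 10:51.
Assembly starts at 12:30 and shipping prep starts at 10:51, so shipping prep is first.

shipping prep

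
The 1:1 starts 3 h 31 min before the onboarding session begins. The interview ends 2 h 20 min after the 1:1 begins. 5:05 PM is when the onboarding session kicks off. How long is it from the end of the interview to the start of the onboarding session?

The 1:1 starts at 5:05 PM − 211 min = 1:34 PM.
The interview ends at 1:34 PM + 140 min = 3:54 PM.
From 3:54 PM to 5:05 PM is 71 minutes.

71 minutes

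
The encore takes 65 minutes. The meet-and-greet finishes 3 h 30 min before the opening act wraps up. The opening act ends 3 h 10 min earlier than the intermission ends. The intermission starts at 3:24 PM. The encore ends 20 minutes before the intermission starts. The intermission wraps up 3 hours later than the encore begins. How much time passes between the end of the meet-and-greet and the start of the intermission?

305 minutes

The encore ends at 3:24 PM − 20 min = 3:04 PM.
The encore starts at 3:04 PM − 65 min = 1:59 PM.
The intermission ends at 1:59 PM + 180 min = 4:59 PM.
The opening act ends at 4:59 PM − 190 min = 1:49 PM.
The meet-and-greet ends at 1:49 PM − 210 min = 10:19 AM.
From 10:19 AM to 3:24 PM is 305 minutes.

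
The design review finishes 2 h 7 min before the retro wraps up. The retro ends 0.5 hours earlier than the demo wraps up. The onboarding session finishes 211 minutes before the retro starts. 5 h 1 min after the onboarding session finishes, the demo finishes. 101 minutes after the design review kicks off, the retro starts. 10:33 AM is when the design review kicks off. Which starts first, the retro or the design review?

the design review

The retro starts at 10:33 AM + 101 min = 12:14 PM.
The retro starts at 12:14 PM and the design review starts at 10:33 AM, so the design review is first.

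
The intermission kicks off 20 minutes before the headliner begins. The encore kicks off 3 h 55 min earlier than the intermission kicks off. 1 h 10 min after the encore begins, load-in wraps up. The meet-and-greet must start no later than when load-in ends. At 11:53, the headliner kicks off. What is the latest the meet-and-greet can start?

The intermission starts at 11:53 − 20 min = 11:33.
The encore starts at 11:33 − 235 min = 07:38.
Load-in ends at 07:38 + 70 min = 08:48.
The meet-and-greet is bounded by load-in, so the latest it can start is 08:48.

08:48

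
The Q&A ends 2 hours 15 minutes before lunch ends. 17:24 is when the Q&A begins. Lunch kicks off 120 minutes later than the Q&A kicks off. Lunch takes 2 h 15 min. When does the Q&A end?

19:24

Lunch starts at 17:24 + 120 min = 19:24.
Lunch ends at 19:24 + 135 min = 21:39.
The Q&A ends at 21:39 − 135 min = 19:24.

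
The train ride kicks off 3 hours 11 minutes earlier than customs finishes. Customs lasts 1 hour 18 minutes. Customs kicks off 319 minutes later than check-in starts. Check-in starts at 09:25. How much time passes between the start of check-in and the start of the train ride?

3 h 26 min

Customs starts at 09:25 + 319 min = 14:44.
Customs ends at 14:44 + 78 min = 16:02.
The train ride starts at 16:02 − 191 min = 12:51.
From 09:25 to 12:51 is 3 h 26 min.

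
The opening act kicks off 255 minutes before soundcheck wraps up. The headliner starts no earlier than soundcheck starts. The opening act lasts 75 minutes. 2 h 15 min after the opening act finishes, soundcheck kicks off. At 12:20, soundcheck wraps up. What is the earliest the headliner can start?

11:35

The opening act starts at 12:20 − 255 min = 08:05.
The opening act ends at 08:05 + 75 min = 09:20.
Soundcheck starts at 09:20 + 135 min = 11:35.
The headliner is bounded by soundcheck, so the earliest it can start is 11:35.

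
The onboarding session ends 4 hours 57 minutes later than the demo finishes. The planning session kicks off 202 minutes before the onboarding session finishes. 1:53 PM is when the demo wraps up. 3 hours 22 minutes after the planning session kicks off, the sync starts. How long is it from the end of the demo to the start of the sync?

The onboarding session ends at 1:53 PM + 297 min = 6:50 PM.
The planning session starts at 6:50 PM − 202 min = 3:28 PM.
The sync starts at 3:28 PM + 202 min = 6:50 PM.
From 1:53 PM to 6:50 PM is 4 h 57 min.

4 h 57 min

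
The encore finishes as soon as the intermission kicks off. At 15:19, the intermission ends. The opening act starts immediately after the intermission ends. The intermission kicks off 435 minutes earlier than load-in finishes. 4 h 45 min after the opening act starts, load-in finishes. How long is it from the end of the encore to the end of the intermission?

2.5 hours

The opening act starts at 15:19.
Load-in ends at 15:19 + 285 min = 20:04.
The intermission starts at 20:04 − 435 min = 12:49.
So the encore ends at 12:49.
From 12:49 to 15:19 is 2.5 hours.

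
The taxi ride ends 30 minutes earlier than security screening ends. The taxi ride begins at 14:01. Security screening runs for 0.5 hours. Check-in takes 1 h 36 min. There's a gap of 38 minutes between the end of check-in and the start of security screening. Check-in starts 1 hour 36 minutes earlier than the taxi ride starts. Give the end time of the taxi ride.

Check-in starts at 14:01 − 96 min = 12:25.
Check-in ends at 12:25 + 96 min = 14:01.
Security screening starts at 14:01 + 38 min = 14:39.
Security screening ends at 14:39 + 30 min = 15:09.
The taxi ride ends at 15:09 − 30 min = 14:39.

14:39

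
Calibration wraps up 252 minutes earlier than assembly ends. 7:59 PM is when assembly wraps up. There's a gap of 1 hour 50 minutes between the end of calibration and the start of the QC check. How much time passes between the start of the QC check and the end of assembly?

142 minutes

Calibration ends at 7:59 PM − 252 min = 3:47 PM.
The QC check starts at 3:47 PM + 110 min = 5:37 PM.
From 5:37 PM to 7:59 PM is 142 minutes.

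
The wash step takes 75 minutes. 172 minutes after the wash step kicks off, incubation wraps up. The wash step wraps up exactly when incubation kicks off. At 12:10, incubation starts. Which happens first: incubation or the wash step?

the wash step

The wash step ends at 12:10.
The wash step starts at 12:10 − 75 min = 10:55.
Incubation starts at 12:10 and the wash step starts at 10:55, so the wash step is first.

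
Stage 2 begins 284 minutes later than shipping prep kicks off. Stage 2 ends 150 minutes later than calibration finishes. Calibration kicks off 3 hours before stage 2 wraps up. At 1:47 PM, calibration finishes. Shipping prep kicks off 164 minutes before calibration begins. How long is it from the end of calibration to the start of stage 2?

Stage 2 ends at 1:47 PM + 150 min = 4:17 PM.
Calibration starts at 4:17 PM − 180 min = 1:17 PM.
Shipping prep starts at 1:17 PM − 164 min = 10:33 AM.
Stage 2 starts at 10:33 AM + 284 min = 3:17 PM.
From 1:47 PM to 3:17 PM is 90 minutes.

90 minutes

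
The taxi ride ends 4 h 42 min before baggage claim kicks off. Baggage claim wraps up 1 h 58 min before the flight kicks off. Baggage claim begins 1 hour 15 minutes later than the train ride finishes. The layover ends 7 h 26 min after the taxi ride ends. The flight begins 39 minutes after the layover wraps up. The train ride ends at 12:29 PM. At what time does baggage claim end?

Baggage claim starts at 12:29 PM + 75 min = 1:44 PM.
The taxi ride ends at 1:44 PM − 282 min = 9:02 AM.
The layover ends at 9:02 AM + 446 min = 4:28 PM.
The flight starts at 4:28 PM + 39 min = 5:07 PM.
Baggage claim ends at 5:07 PM − 118 min = 3:09 PM.

3:09 PM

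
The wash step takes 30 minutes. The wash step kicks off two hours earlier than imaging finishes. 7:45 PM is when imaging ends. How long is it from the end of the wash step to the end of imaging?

1 h 30 min

The wash step starts at 7:45 PM − 120 min = 5:45 PM.
The wash step ends at 5:45 PM + 30 min = 6:15 PM.
From 6:15 PM to 7:45 PM is 1 h 30 min.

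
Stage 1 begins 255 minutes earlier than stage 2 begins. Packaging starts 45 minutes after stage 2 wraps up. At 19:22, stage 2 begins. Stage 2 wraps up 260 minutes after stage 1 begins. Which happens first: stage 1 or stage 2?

Stage 1 starts at 19:22 − 255 min = 15:07.
Stage 1 starts at 15:07 and stage 2 starts at 19:22, so stage 1 is first.

stage 1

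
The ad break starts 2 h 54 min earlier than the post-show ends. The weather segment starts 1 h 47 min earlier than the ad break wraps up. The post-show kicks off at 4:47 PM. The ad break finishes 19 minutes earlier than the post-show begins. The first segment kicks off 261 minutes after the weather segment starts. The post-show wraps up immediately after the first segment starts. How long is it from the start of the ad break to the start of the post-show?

The ad break ends at 4:47 PM − 19 min = 4:28 PM.
The weather segment starts at 4:28 PM − 107 min = 2:41 PM.
The first segment starts at 2:41 PM + 261 min = 7:02 PM.
So the post-show ends at 7:02 PM.
The ad break starts at 7:02 PM − 174 min = 4:08 PM.
From 4:08 PM to 4:47 PM is 39 minutes.

39 minutes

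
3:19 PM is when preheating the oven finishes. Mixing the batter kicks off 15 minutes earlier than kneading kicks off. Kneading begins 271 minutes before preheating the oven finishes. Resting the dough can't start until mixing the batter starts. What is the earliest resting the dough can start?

10:33 AM

Kneading starts at 3:19 PM − 271 min = 10:48 AM.
Mixing the batter starts at 10:48 AM − 15 min = 10:33 AM.
Resting the dough is bounded by mixing the batter, so the earliest it can start is 10:33 AM.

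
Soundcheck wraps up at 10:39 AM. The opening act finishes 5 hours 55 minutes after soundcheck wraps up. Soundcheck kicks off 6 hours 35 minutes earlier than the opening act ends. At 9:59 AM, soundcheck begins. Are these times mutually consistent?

Yes

The opening act ends at 10:39 AM + 355 min = 4:34 PM.
Soundcheck starts at 4:34 PM − 395 min = 9:59 AM.
That matches the stated 9:59 AM, so the schedule is consistent.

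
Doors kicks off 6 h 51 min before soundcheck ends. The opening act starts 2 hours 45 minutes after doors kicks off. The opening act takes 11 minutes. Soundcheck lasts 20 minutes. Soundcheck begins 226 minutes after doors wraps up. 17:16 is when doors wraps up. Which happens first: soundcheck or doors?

doors

Soundcheck starts at 17:16 + 226 min = 21:02.
Soundcheck ends at 21:02 + 20 min = 21:22.
Doors starts at 21:22 − 411 min = 14:31.
Soundcheck starts at 21:02 and doors starts at 14:31, so doors is first.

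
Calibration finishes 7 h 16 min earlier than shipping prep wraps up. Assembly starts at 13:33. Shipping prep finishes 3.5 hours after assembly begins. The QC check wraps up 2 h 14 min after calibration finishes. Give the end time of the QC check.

Shipping prep ends at 13:33 + 210 min = 17:03.
Calibration ends at 17:03 − 436 min = 09:47.
The QC check ends at 09:47 + 134 min = 12:01.

12:01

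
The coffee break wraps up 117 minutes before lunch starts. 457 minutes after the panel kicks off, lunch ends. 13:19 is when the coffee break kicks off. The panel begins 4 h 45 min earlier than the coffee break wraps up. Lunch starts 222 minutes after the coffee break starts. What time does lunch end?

17:56

Lunch starts at 13:19 + 222 min = 17:01.
The coffee break ends at 17:01 − 117 min = 15:04.
The panel starts at 15:04 − 285 min = 10:19.
Lunch ends at 10:19 + 457 min = 17:56.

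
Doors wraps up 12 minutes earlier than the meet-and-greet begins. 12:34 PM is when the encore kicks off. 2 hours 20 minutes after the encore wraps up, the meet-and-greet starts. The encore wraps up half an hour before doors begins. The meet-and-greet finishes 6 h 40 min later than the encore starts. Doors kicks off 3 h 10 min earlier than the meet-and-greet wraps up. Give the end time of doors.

The meet-and-greet ends at 12:34 PM + 400 min = 7:14 PM.
Doors starts at 7:14 PM − 190 min = 4:04 PM.
The encore ends at 4:04 PM − 30 min = 3:34 PM.
The meet-and-greet starts at 3:34 PM + 140 min = 5:54 PM.
Doors ends at 5:54 PM − 12 min = 5:42 PM.

5:42 PM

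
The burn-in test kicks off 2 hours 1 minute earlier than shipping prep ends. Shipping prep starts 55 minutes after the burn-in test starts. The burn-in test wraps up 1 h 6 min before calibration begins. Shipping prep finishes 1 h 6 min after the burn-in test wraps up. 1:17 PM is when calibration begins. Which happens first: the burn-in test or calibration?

The burn-in test ends at 1:17 PM − 66 min = 12:11 PM.
Shipping prep ends at 12:11 PM + 66 min = 1:17 PM.
The burn-in test starts at 1:17 PM − 121 min = 11:16 AM.
The burn-in test starts at 11:16 AM and calibration starts at 1:17 PM, so the burn-in test is first.

the burn-in test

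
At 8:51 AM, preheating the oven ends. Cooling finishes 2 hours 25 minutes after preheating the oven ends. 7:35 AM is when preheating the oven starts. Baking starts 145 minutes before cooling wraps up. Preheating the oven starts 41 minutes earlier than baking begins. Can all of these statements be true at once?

No

Cooling ends at 8:51 AM + 145 min = 11:16 AM.
Baking starts at 11:16 AM − 145 min = 8:51 AM.
Preheating the oven starts at 8:51 AM − 41 min = 8:10 AM.
But preheating the oven is also said to start at 7:35 AM — a 35-minute conflict.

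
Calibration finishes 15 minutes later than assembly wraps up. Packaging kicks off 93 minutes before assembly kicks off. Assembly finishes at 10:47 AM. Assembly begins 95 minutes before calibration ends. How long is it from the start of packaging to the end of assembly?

173 minutes

Calibration ends at 10:47 AM + 15 min = 11:02 AM.
Assembly starts at 11:02 AM − 95 min = 9:27 AM.
Packaging starts at 9:27 AM − 93 min = 7:54 AM.
From 7:54 AM to 10:47 AM is 173 minutes.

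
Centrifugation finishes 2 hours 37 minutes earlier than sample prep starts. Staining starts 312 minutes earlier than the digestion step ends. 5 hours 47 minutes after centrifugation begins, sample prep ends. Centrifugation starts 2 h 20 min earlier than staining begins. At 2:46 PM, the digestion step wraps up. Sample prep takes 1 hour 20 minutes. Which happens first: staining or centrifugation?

centrifugation

Staining starts at 2:46 PM − 312 min = 9:34 AM.
Centrifugation starts at 9:34 AM − 140 min = 7:14 AM.
Staining starts at 9:34 AM and centrifugation starts at 7:14 AM, so centrifugation is first.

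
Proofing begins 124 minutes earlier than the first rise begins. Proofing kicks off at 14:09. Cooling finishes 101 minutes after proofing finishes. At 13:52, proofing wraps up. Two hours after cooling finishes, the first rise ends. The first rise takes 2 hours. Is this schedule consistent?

No

Cooling ends at 13:52 + 101 min = 15:33.
The first rise ends at 15:33 + 120 min = 17:33.
The first rise starts at 17:33 − 120 min = 15:33.
Proofing starts at 15:33 − 124 min = 13:29.
But proofing is also said to start at 14:09 — a 40-minute conflict.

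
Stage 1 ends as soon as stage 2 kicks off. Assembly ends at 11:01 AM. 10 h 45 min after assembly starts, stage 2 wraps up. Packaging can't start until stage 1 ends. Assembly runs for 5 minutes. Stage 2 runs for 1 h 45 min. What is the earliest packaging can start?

7:56 PM

Assembly starts at 11:01 AM − 5 min = 10:56 AM.
Stage 2 ends at 10:56 AM + 645 min = 9:41 PM.
Stage 2 starts at 9:41 PM − 105 min = 7:56 PM.
So stage 1 ends at 7:56 PM.
Packaging is bounded by stage 1, so the earliest it can start is 7:56 PM.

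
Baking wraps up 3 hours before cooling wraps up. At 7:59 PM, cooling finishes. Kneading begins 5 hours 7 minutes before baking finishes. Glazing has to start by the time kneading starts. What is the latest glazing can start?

11:52 AM

Baking ends at 7:59 PM − 180 min = 4:59 PM.
Kneading starts at 4:59 PM − 307 min = 11:52 AM.
Glazing is bounded by kneading, so the latest it can start is 11:52 AM.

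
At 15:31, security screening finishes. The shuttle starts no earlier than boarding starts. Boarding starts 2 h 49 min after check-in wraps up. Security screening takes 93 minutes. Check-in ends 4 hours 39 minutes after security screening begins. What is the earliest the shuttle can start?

21:26

Security screening starts at 15:31 − 93 min = 13:58.
Check-in ends at 13:58 + 279 min = 18:37.
Boarding starts at 18:37 + 169 min = 21:26.
The shuttle is bounded by boarding, so the earliest it can start is 21:26.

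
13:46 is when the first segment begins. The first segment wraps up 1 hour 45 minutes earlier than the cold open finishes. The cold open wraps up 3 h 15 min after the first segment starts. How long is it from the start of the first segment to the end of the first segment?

1 h 30 min

The cold open ends at 13:46 + 195 min = 17:01.
The first segment ends at 17:01 − 105 min = 15:16.
From 13:46 to 15:16 is 1 h 30 min.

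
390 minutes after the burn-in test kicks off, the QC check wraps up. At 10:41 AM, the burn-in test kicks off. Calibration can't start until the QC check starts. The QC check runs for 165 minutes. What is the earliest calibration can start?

The QC check ends at 10:41 AM + 390 min = 5:11 PM.
The QC check starts at 5:11 PM − 165 min = 2:26 PM.
Calibration is bounded by the QC check, so the earliest it can start is 2:26 PM.

2:26 PM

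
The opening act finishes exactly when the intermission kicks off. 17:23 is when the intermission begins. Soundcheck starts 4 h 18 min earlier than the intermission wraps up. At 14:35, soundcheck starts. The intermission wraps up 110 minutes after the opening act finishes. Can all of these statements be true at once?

No

The opening act ends at 17:23.
The intermission ends at 17:23 + 110 min = 19:13.
Soundcheck starts at 19:13 − 258 min = 14:55.
But soundcheck is also said to start at 14:35 — a 20-minute conflict.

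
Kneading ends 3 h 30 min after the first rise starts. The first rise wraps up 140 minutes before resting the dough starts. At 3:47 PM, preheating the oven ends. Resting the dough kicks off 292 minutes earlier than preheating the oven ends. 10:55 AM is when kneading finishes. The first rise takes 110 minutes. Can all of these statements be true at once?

No

Resting the dough starts at 3:47 PM − 292 min = 10:55 AM.
The first rise ends at 10:55 AM − 140 min = 8:35 AM.
The first rise starts at 8:35 AM − 110 min = 6:45 AM.
Kneading ends at 6:45 AM + 210 min = 10:15 AM.
But kneading is also said to end at 10:55 AM — a 40-minute conflict.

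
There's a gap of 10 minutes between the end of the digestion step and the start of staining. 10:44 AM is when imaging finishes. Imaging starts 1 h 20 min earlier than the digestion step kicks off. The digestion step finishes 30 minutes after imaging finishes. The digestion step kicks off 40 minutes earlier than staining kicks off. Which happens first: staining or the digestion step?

The digestion step ends at 10:44 AM + 30 min = 11:14 AM.
Staining starts at 11:14 AM + 10 min = 11:24 AM.
The digestion step starts at 11:24 AM − 40 min = 10:44 AM.
Staining starts at 11:24 AM and the digestion step starts at 10:44 AM, so the digestion step is first.

the digestion step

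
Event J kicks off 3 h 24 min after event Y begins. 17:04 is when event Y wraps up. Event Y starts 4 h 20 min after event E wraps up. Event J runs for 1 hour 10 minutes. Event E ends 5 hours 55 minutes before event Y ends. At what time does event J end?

Event E ends at 17:04 − 355 min = 11:09.
Event Y starts at 11:09 + 260 min = 15:29.
Event J starts at 15:29 + 204 min = 18:53.
Event J ends at 18:53 + 70 min = 20:03.

20:03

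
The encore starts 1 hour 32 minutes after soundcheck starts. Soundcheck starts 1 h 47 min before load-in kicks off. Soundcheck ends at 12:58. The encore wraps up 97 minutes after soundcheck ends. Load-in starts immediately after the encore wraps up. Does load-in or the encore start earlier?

The encore ends at 12:58 + 97 min = 14:35.
So load-in starts at 14:35.
Soundcheck starts at 14:35 − 107 min = 12:48.
The encore starts at 12:48 + 92 min = 14:20.
Load-in starts at 14:35 and the encore starts at 14:20, so the encore is first.

the encore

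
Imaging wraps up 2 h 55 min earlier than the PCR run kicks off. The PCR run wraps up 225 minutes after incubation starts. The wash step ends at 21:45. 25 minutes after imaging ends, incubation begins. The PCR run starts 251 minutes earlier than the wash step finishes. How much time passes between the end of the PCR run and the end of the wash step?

The PCR run starts at 21:45 − 251 min = 17:34.
Imaging ends at 17:34 − 175 min = 14:39.
Incubation starts at 14:39 + 25 min = 15:04.
The PCR run ends at 15:04 + 225 min = 18:49.
From 18:49 to 21:45 is 2 h 56 min.

2 h 56 min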